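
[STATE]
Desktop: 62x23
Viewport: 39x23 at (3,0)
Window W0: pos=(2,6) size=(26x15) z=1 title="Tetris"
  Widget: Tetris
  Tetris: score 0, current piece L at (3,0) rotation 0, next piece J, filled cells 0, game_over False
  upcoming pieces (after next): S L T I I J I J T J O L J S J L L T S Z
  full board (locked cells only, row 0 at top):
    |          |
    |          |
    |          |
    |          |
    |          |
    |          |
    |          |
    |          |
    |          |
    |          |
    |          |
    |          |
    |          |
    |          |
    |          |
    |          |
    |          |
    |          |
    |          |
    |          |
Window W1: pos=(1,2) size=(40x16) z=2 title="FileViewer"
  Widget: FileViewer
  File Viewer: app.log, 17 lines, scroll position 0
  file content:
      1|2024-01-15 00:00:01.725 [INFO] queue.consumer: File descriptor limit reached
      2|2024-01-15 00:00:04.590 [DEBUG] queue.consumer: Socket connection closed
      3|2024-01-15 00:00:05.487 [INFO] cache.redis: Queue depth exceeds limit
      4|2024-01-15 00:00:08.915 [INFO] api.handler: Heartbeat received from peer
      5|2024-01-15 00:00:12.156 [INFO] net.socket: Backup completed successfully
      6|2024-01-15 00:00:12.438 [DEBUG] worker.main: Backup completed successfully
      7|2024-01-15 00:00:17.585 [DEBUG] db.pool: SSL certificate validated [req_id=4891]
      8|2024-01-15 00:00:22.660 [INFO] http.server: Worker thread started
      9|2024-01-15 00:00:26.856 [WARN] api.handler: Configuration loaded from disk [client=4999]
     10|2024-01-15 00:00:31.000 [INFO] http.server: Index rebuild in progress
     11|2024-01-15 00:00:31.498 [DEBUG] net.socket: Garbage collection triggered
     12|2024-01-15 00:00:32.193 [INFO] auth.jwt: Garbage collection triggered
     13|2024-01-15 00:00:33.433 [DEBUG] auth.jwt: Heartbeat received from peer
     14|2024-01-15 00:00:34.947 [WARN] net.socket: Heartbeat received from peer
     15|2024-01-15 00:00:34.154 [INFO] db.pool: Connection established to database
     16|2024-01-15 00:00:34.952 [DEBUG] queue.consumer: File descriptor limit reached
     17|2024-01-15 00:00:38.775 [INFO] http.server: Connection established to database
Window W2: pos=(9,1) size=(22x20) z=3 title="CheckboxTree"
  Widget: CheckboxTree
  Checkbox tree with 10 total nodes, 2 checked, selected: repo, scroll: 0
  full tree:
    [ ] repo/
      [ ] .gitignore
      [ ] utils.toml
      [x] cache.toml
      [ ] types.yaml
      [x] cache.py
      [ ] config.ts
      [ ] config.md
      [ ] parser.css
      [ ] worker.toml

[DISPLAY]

                                       
      ┏━━━━━━━━━━━━━━━━━━━━┓           
━━━━━━┃ CheckboxTree       ┃━━━━━━━━━┓ 
FileVi┠────────────────────┨         ┃ 
──────┃>[-] repo/          ┃─────────┨ 
024-01┃   [ ] .gitignore   ┃] queue.▲┃ 
024-01┃   [ ] utils.toml   ┃G] queue█┃ 
024-01┃   [x] cache.toml   ┃] cache.░┃ 
024-01┃   [ ] types.yaml   ┃] api.ha░┃ 
024-01┃   [x] cache.py     ┃] net.so░┃ 
024-01┃   [ ] config.ts    ┃G] worke░┃ 
024-01┃   [ ] config.md    ┃G] db.po░┃ 
024-01┃   [ ] parser.css   ┃] http.s░┃ 
024-01┃   [ ] worker.toml  ┃] api.ha░┃ 
024-01┃                    ┃] http.s░┃ 
024-01┃                    ┃G] net.s░┃ 
024-01┃                    ┃] auth.j▼┃ 
━━━━━━┃                    ┃━━━━━━━━━┛ 
      ┃                    ┃           
      ┃                    ┃           
━━━━━━┗━━━━━━━━━━━━━━━━━━━━┛           
                                       
                                       


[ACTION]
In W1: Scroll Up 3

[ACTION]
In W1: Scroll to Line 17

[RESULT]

                                       
      ┏━━━━━━━━━━━━━━━━━━━━┓           
━━━━━━┃ CheckboxTree       ┃━━━━━━━━━┓ 
FileVi┠────────────────────┨         ┃ 
──────┃>[-] repo/          ┃─────────┨ 
024-01┃   [ ] .gitignore   ┃G] worke▲┃ 
024-01┃   [ ] utils.toml   ┃G] db.po░┃ 
024-01┃   [x] cache.toml   ┃] http.s░┃ 
024-01┃   [ ] types.yaml   ┃] api.ha░┃ 
024-01┃   [x] cache.py     ┃] http.s░┃ 
024-01┃   [ ] config.ts    ┃G] net.s░┃ 
024-01┃   [ ] config.md    ┃] auth.j░┃ 
024-01┃   [ ] parser.css   ┃G] auth.░┃ 
024-01┃   [ ] worker.toml  ┃] net.so░┃ 
024-01┃                    ┃] db.poo░┃ 
024-01┃                    ┃G] queue█┃ 
024-01┃                    ┃] http.s▼┃ 
━━━━━━┃                    ┃━━━━━━━━━┛ 
      ┃                    ┃           
      ┃                    ┃           
━━━━━━┗━━━━━━━━━━━━━━━━━━━━┛           
                                       
                                       


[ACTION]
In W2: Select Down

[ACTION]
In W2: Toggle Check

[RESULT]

                                       
      ┏━━━━━━━━━━━━━━━━━━━━┓           
━━━━━━┃ CheckboxTree       ┃━━━━━━━━━┓ 
FileVi┠────────────────────┨         ┃ 
──────┃ [-] repo/          ┃─────────┨ 
024-01┃>  [x] .gitignore   ┃G] worke▲┃ 
024-01┃   [ ] utils.toml   ┃G] db.po░┃ 
024-01┃   [x] cache.toml   ┃] http.s░┃ 
024-01┃   [ ] types.yaml   ┃] api.ha░┃ 
024-01┃   [x] cache.py     ┃] http.s░┃ 
024-01┃   [ ] config.ts    ┃G] net.s░┃ 
024-01┃   [ ] config.md    ┃] auth.j░┃ 
024-01┃   [ ] parser.css   ┃G] auth.░┃ 
024-01┃   [ ] worker.toml  ┃] net.so░┃ 
024-01┃                    ┃] db.poo░┃ 
024-01┃                    ┃G] queue█┃ 
024-01┃                    ┃] http.s▼┃ 
━━━━━━┃                    ┃━━━━━━━━━┛ 
      ┃                    ┃           
      ┃                    ┃           
━━━━━━┗━━━━━━━━━━━━━━━━━━━━┛           
                                       
                                       


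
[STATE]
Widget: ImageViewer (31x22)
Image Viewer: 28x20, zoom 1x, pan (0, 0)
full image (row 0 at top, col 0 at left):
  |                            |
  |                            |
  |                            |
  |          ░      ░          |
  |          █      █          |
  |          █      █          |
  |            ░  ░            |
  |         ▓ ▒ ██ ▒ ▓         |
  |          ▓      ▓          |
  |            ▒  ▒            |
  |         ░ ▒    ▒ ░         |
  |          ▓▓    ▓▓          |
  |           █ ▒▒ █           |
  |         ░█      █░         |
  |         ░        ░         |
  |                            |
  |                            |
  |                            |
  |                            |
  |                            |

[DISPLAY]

                               
                               
                               
          ░      ░             
          █      █             
          █      █             
            ░  ░               
         ▓ ▒ ██ ▒ ▓            
          ▓      ▓             
            ▒  ▒               
         ░ ▒    ▒ ░            
          ▓▓    ▓▓             
           █ ▒▒ █              
         ░█      █░            
         ░        ░            
                               
                               
                               
                               
                               
                               
                               


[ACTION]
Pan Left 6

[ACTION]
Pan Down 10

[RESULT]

         ░ ▒    ▒ ░            
          ▓▓    ▓▓             
           █ ▒▒ █              
         ░█      █░            
         ░        ░            
                               
                               
                               
                               
                               
                               
                               
                               
                               
                               
                               
                               
                               
                               
                               
                               
                               


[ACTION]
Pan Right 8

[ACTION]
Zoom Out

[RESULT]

 ░ ▒    ▒ ░                    
  ▓▓    ▓▓                     
   █ ▒▒ █                      
 ░█      █░                    
 ░        ░                    
                               
                               
                               
                               
                               
                               
                               
                               
                               
                               
                               
                               
                               
                               
                               
                               
                               


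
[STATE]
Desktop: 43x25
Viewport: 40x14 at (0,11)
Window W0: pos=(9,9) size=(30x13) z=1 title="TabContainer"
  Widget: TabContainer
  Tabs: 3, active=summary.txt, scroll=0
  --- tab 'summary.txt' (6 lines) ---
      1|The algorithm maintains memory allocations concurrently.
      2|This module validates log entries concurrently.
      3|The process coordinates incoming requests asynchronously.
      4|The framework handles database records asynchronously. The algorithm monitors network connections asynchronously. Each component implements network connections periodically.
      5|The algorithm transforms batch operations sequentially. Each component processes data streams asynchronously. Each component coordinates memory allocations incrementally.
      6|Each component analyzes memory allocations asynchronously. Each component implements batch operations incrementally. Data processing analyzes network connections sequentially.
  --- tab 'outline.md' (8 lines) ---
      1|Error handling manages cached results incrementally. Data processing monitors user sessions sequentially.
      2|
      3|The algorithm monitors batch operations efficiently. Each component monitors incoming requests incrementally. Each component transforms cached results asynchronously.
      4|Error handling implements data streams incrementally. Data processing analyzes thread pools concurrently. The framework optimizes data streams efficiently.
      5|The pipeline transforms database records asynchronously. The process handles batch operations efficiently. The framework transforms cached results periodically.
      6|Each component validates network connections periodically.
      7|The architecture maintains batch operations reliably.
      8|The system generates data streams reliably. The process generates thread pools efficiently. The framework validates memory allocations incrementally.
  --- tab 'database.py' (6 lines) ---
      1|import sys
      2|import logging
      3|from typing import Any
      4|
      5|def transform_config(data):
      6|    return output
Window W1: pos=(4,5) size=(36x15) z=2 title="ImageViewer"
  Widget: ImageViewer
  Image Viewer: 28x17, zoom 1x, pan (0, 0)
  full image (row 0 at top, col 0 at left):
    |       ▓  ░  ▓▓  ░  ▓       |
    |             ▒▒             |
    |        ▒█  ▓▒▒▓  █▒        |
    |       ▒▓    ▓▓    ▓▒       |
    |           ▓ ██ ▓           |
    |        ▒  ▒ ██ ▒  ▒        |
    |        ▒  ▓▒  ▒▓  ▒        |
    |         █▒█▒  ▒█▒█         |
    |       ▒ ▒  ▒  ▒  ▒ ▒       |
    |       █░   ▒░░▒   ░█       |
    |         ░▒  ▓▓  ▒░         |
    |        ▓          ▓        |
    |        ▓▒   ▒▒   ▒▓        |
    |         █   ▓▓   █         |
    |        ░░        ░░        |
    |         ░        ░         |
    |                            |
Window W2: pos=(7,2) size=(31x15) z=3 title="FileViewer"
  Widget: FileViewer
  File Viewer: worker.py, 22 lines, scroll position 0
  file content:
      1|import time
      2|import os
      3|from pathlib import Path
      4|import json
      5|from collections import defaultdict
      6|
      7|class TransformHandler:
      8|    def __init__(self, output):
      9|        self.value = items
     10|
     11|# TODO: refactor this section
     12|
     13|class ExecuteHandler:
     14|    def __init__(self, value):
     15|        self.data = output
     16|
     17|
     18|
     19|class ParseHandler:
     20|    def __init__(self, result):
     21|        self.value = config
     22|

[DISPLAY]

    ┃  ┃class TransformHandler:     ░┃ ┃
    ┃  ┃    def __init__(self, outpu░┃ ┃
    ┃  ┃        self.value = items  ░┃ ┃
    ┃  ┃                            ░┃ ┃
    ┃  ┃# TODO: refactor this sectio▼┃ ┃
    ┃  ┗━━━━━━━━━━━━━━━━━━━━━━━━━━━━━┛ ┃
    ┃       █░   ▒░░▒   ░█             ┃
    ┃         ░▒  ▓▓  ▒░               ┃
    ┗━━━━━━━━━━━━━━━━━━━━━━━━━━━━━━━━━━┛
         ┃                            ┃ 
         ┗━━━━━━━━━━━━━━━━━━━━━━━━━━━━┛ 
                                        
                                        
                                        


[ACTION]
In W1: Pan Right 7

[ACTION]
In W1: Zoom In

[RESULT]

    ┃  ┃class TransformHandler:     ░┃ ┃
    ┃  ┃    def __init__(self, outpu░┃ ┃
    ┃  ┃        self.value = items  ░┃ ┃
    ┃  ┃                            ░┃▒┃
    ┃  ┃# TODO: refactor this sectio▼┃▒┃
    ┃  ┗━━━━━━━━━━━━━━━━━━━━━━━━━━━━━┛ ┃
    ┃               ▓▓  ████  ▓▓       ┃
    ┃         ▒▒    ▒▒  ████  ▒▒    ▒▒ ┃
    ┗━━━━━━━━━━━━━━━━━━━━━━━━━━━━━━━━━━┛
         ┃                            ┃ 
         ┗━━━━━━━━━━━━━━━━━━━━━━━━━━━━┛ 
                                        
                                        
                                        


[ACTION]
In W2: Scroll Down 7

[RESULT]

    ┃  ┃    def __init__(self, value█┃ ┃
    ┃  ┃        self.data = output  ░┃ ┃
    ┃  ┃                            ░┃ ┃
    ┃  ┃                            ░┃▒┃
    ┃  ┃                            ▼┃▒┃
    ┃  ┗━━━━━━━━━━━━━━━━━━━━━━━━━━━━━┛ ┃
    ┃               ▓▓  ████  ▓▓       ┃
    ┃         ▒▒    ▒▒  ████  ▒▒    ▒▒ ┃
    ┗━━━━━━━━━━━━━━━━━━━━━━━━━━━━━━━━━━┛
         ┃                            ┃ 
         ┗━━━━━━━━━━━━━━━━━━━━━━━━━━━━┛ 
                                        
                                        
                                        


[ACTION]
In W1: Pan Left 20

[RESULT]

    ┃  ┃    def __init__(self, value█┃ ┃
    ┃  ┃        self.data = output  ░┃ ┃
    ┃  ┃                            ░┃ ┃
    ┃  ┃                            ░┃ ┃
    ┃  ┃                            ▼┃ ┃
    ┃  ┗━━━━━━━━━━━━━━━━━━━━━━━━━━━━━┛▓┃
    ┃                      ▓▓  ████  ▓▓┃
    ┃                ▒▒    ▒▒  ████  ▒▒┃
    ┗━━━━━━━━━━━━━━━━━━━━━━━━━━━━━━━━━━┛
         ┃                            ┃ 
         ┗━━━━━━━━━━━━━━━━━━━━━━━━━━━━┛ 
                                        
                                        
                                        


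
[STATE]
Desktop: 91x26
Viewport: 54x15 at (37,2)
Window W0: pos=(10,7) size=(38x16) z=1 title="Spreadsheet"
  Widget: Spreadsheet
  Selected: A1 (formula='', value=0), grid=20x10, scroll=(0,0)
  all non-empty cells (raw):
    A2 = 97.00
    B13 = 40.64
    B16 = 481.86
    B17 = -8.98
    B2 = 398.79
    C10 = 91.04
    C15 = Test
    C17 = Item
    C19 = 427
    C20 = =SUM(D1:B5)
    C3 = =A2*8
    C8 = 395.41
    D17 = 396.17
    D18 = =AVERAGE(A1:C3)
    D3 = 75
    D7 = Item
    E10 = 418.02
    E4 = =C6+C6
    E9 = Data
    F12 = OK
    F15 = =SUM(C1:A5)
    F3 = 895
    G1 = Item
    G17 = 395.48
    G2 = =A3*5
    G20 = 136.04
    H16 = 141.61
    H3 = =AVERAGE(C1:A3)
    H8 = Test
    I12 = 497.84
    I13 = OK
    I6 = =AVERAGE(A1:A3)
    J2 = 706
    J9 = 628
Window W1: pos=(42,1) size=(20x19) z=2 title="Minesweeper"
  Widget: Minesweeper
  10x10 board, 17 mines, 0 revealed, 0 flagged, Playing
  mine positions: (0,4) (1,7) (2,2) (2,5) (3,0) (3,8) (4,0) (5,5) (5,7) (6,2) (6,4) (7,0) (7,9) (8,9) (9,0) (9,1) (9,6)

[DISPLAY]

     ┃ Minesweeper      ┃                             
     ┠──────────────────┨                             
     ┃■■■■■■■■■■        ┃                             
     ┃■■■■■■■■■■        ┃                             
     ┃■■■■■■■■■■        ┃                             
━━━━━┃■■■■■■■■■■        ┃                             
     ┃■■■■■■■■■■        ┃                             
─────┃■■■■■■■■■■        ┃                             
     ┃■■■■■■■■■■        ┃                             
     ┃■■■■■■■■■■        ┃                             
-----┃■■■■■■■■■■        ┃                             
 0   ┃■■■■■■■■■■        ┃                             
 0   ┃                  ┃                             
76   ┃                  ┃                             
 0   ┃                  ┃                             


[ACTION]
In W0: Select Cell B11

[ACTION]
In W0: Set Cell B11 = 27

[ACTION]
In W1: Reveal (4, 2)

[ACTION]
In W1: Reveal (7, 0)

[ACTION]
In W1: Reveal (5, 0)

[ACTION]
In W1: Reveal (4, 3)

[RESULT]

     ┃ Minesweeper      ┃                             
     ┠──────────────────┨                             
     ┃■■■■✹■■■■■        ┃                             
     ┃■■■■■■■✹■■        ┃                             
     ┃■■✹■■✹■■■■        ┃                             
━━━━━┃✹3111■■■✹■        ┃                             
     ┃✹2  1■■■■■        ┃                             
─────┃■2122✹■✹■■        ┃                             
     ┃■■✹■✹■■■■■        ┃                             
     ┃✹■■■■■■■■✹        ┃                             
-----┃■■■■■■■■■✹        ┃                             
 0   ┃✹✹■■■■✹■■■        ┃                             
 0   ┃                  ┃                             
76   ┃                  ┃                             
 0   ┃                  ┃                             


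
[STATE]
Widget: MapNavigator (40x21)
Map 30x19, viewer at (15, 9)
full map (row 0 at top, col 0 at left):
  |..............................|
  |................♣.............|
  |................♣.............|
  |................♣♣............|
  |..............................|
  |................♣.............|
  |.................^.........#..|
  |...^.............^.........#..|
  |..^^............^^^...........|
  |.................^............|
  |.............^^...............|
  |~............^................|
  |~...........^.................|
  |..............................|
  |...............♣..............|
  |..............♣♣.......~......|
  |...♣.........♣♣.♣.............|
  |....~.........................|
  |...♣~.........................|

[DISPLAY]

                                        
     ..............................     
     ................♣.............     
     ................♣.............     
     ................♣♣............     
     ..............................     
     ................♣.............     
     .................^.........#..     
     ...^.............^.........#..     
     ..^^............^^^...........     
     ...............@.^............     
     .............^^...............     
     ~............^................     
     ~...........^.................     
     ..............................     
     ...............♣..............     
     ..............♣♣.......~......     
     ...♣.........♣♣.♣.............     
     ....~.........................     
     ...♣~.........................     
                                        


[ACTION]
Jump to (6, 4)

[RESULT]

                                        
                                        
                                        
                                        
                                        
                                        
              ..........................
              ................♣.........
              ................♣.........
              ................♣♣........
              ......@...................
              ................♣.........
              .................^........
              ...^.............^........
              ..^^............^^^.......
              .................^........
              .............^^...........
              ~............^............
              ~...........^.............
              ..........................
              ...............♣..........


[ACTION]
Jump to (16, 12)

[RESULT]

    ................♣.............      
    ................♣♣............      
    ..............................      
    ................♣.............      
    .................^.........#..      
    ...^.............^.........#..      
    ..^^............^^^...........      
    .................^............      
    .............^^...............      
    ~............^................      
    ~...........^...@.............      
    ..............................      
    ...............♣..............      
    ..............♣♣.......~......      
    ...♣.........♣♣.♣.............      
    ....~.........................      
    ...♣~.........................      
                                        
                                        
                                        
                                        


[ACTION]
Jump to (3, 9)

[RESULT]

                                        
                 .......................
                 ................♣......
                 ................♣......
                 ................♣♣.....
                 .......................
                 ................♣......
                 .................^.....
                 ...^.............^.....
                 ..^^............^^^....
                 ...@.............^.....
                 .............^^........
                 ~............^.........
                 ~...........^..........
                 .......................
                 ...............♣.......
                 ..............♣♣.......
                 ...♣.........♣♣.♣......
                 ....~..................
                 ...♣~..................
                                        


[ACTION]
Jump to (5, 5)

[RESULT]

                                        
                                        
                                        
                                        
                                        
               .........................
               ................♣........
               ................♣........
               ................♣♣.......
               .........................
               .....@..........♣........
               .................^.......
               ...^.............^.......
               ..^^............^^^......
               .................^.......
               .............^^..........
               ~............^...........
               ~...........^............
               .........................
               ...............♣.........
               ..............♣♣.......~.


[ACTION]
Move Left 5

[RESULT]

                                        
                                        
                                        
                                        
                                        
                    ....................
                    ................♣...
                    ................♣...
                    ................♣♣..
                    ....................
                    @...............♣...
                    .................^..
                    ...^.............^..
                    ..^^............^^^.
                    .................^..
                    .............^^.....
                    ~............^......
                    ~...........^.......
                    ....................
                    ...............♣....
                    ..............♣♣....


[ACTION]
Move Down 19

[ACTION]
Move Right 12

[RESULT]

        ..^^............^^^...........  
        .................^............  
        .............^^...............  
        ~............^................  
        ~...........^.................  
        ..............................  
        ...............♣..............  
        ..............♣♣.......~......  
        ...♣.........♣♣.♣.............  
        ....~.........................  
        ...♣~.......@.................  
                                        
                                        
                                        
                                        
                                        
                                        
                                        
                                        
                                        
                                        


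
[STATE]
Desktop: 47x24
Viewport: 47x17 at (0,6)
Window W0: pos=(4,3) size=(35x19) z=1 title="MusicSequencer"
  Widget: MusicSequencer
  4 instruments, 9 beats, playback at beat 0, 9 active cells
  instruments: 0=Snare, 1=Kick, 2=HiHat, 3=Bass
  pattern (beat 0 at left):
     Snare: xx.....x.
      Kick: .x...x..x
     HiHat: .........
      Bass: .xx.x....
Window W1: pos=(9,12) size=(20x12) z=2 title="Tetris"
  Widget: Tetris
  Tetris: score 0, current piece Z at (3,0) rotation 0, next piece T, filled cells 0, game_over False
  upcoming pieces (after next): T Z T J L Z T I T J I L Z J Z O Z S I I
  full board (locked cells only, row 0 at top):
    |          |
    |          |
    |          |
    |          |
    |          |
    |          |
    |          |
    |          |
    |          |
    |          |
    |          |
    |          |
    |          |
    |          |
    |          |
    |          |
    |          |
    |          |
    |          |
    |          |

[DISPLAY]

    ┃      ▼12345678                  ┃        
    ┃ Snare██·····█·                  ┃        
    ┃  Kick·█···█··█                  ┃        
    ┃ HiHat·········                  ┃        
    ┃  Bass·██·█····                  ┃        
    ┃                                 ┃        
    ┃    ┏━━━━━━━━━━━━━━━━━━┓         ┃        
    ┃    ┃ Tetris           ┃         ┃        
    ┃    ┠──────────────────┨         ┃        
    ┃    ┃                  ┃         ┃        
    ┃    ┃                  ┃         ┃        
    ┃    ┃                  ┃         ┃        
    ┃    ┃                  ┃         ┃        
    ┃    ┃                  ┃         ┃        
    ┃    ┃                  ┃         ┃        
    ┗━━━━┃                  ┃━━━━━━━━━┛        
         ┃                  ┃                  


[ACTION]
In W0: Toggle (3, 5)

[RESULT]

    ┃      ▼12345678                  ┃        
    ┃ Snare██·····█·                  ┃        
    ┃  Kick·█···█··█                  ┃        
    ┃ HiHat·········                  ┃        
    ┃  Bass·██·██···                  ┃        
    ┃                                 ┃        
    ┃    ┏━━━━━━━━━━━━━━━━━━┓         ┃        
    ┃    ┃ Tetris           ┃         ┃        
    ┃    ┠──────────────────┨         ┃        
    ┃    ┃                  ┃         ┃        
    ┃    ┃                  ┃         ┃        
    ┃    ┃                  ┃         ┃        
    ┃    ┃                  ┃         ┃        
    ┃    ┃                  ┃         ┃        
    ┃    ┃                  ┃         ┃        
    ┗━━━━┃                  ┃━━━━━━━━━┛        
         ┃                  ┃                  


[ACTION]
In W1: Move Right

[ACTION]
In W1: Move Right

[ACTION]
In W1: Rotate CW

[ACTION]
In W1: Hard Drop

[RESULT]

    ┃      ▼12345678                  ┃        
    ┃ Snare██·····█·                  ┃        
    ┃  Kick·█···█··█                  ┃        
    ┃ HiHat·········                  ┃        
    ┃  Bass·██·██···                  ┃        
    ┃                                 ┃        
    ┃    ┏━━━━━━━━━━━━━━━━━━┓         ┃        
    ┃    ┃ Tetris           ┃         ┃        
    ┃    ┠──────────────────┨         ┃        
    ┃    ┃                  ┃         ┃        
    ┃    ┃                  ┃         ┃        
    ┃    ┃                  ┃         ┃        
    ┃    ┃                  ┃         ┃        
    ┃    ┃                  ┃         ┃        
    ┃    ┃      ▓           ┃         ┃        
    ┗━━━━┃     ▓▓           ┃━━━━━━━━━┛        
         ┃     ▓            ┃                  


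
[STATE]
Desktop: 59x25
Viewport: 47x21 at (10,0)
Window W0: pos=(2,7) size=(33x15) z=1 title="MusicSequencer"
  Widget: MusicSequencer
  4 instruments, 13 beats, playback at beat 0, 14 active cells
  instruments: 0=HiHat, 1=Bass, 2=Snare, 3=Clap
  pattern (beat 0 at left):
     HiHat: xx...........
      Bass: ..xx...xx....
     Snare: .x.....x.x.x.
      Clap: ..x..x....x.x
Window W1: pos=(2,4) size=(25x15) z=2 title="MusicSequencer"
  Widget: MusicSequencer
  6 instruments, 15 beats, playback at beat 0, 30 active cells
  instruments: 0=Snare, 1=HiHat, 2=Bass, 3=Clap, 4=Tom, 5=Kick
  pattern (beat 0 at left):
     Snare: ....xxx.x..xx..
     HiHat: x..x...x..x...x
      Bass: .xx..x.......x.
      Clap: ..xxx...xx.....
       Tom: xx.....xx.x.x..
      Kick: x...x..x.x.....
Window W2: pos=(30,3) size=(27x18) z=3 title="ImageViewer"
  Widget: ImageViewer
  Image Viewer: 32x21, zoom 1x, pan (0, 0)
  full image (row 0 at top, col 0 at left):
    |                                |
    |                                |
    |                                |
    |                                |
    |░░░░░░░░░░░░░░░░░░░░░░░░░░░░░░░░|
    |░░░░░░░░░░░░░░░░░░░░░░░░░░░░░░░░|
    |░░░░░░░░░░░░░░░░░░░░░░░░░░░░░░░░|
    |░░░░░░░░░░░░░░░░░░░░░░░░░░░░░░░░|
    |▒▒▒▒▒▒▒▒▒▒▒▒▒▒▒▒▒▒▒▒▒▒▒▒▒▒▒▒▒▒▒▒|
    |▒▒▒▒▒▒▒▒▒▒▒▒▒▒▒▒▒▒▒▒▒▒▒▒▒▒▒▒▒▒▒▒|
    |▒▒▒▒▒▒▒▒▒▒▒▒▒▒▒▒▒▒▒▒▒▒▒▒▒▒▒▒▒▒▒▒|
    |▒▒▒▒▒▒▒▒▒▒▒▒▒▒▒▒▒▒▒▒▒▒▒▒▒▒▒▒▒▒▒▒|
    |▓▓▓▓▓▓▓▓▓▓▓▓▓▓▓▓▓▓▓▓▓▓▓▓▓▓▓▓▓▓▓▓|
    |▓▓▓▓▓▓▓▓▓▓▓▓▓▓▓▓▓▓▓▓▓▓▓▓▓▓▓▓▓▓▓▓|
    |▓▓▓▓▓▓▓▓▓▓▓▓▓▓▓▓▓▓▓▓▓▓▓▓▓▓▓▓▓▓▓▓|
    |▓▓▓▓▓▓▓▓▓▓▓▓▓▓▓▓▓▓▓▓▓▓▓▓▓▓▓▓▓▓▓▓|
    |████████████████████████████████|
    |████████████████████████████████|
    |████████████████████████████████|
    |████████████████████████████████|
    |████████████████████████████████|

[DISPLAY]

                                               
                                               
                                               
                    ┏━━━━━━━━━━━━━━━━━━━━━━━━━┓
━━━━━━━━━━━━━━━━┓   ┃ ImageViewer             ┃
equencer        ┃   ┠─────────────────────────┨
────────────────┨   ┃                         ┃
12345678901234  ┃━━━┃                         ┃
···███·█··██··  ┃   ┃                         ┃
··█···█··█···█  ┃───┃                         ┃
██··█·······█·  ┃   ┃░░░░░░░░░░░░░░░░░░░░░░░░░┃
·███···██·····  ┃   ┃░░░░░░░░░░░░░░░░░░░░░░░░░┃
█·····██·█·█··  ┃   ┃░░░░░░░░░░░░░░░░░░░░░░░░░┃
···█··█·█·····  ┃   ┃░░░░░░░░░░░░░░░░░░░░░░░░░┃
                ┃   ┃▒▒▒▒▒▒▒▒▒▒▒▒▒▒▒▒▒▒▒▒▒▒▒▒▒┃
                ┃   ┃▒▒▒▒▒▒▒▒▒▒▒▒▒▒▒▒▒▒▒▒▒▒▒▒▒┃
                ┃   ┃▒▒▒▒▒▒▒▒▒▒▒▒▒▒▒▒▒▒▒▒▒▒▒▒▒┃
                ┃   ┃▒▒▒▒▒▒▒▒▒▒▒▒▒▒▒▒▒▒▒▒▒▒▒▒▒┃
━━━━━━━━━━━━━━━━┛   ┃▓▓▓▓▓▓▓▓▓▓▓▓▓▓▓▓▓▓▓▓▓▓▓▓▓┃
                    ┃▓▓▓▓▓▓▓▓▓▓▓▓▓▓▓▓▓▓▓▓▓▓▓▓▓┃
                    ┗━━━━━━━━━━━━━━━━━━━━━━━━━┛


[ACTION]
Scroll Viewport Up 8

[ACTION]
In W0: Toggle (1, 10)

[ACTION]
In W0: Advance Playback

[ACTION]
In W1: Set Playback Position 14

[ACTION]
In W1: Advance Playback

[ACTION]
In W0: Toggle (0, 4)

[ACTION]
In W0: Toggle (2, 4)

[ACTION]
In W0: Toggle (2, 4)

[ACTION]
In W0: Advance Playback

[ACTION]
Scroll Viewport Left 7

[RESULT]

                                               
                                               
                                               
                           ┏━━━━━━━━━━━━━━━━━━━
━━━━━━━━━━━━━━━━━━━━━━━┓   ┃ ImageViewer       
 MusicSequencer        ┃   ┠───────────────────
───────────────────────┨   ┃                   
      ▼12345678901234  ┃━━━┃                   
 Snare····███·█··██··  ┃   ┃                   
 HiHat█··█···█··█···█  ┃───┃                   
  Bass·██··█·······█·  ┃   ┃░░░░░░░░░░░░░░░░░░░
  Clap··███···██·····  ┃   ┃░░░░░░░░░░░░░░░░░░░
   Tom██·····██·█·█··  ┃   ┃░░░░░░░░░░░░░░░░░░░
  Kick█···█··█·█·····  ┃   ┃░░░░░░░░░░░░░░░░░░░
                       ┃   ┃▒▒▒▒▒▒▒▒▒▒▒▒▒▒▒▒▒▒▒
                       ┃   ┃▒▒▒▒▒▒▒▒▒▒▒▒▒▒▒▒▒▒▒
                       ┃   ┃▒▒▒▒▒▒▒▒▒▒▒▒▒▒▒▒▒▒▒
                       ┃   ┃▒▒▒▒▒▒▒▒▒▒▒▒▒▒▒▒▒▒▒
━━━━━━━━━━━━━━━━━━━━━━━┛   ┃▓▓▓▓▓▓▓▓▓▓▓▓▓▓▓▓▓▓▓
                           ┃▓▓▓▓▓▓▓▓▓▓▓▓▓▓▓▓▓▓▓
                           ┗━━━━━━━━━━━━━━━━━━━


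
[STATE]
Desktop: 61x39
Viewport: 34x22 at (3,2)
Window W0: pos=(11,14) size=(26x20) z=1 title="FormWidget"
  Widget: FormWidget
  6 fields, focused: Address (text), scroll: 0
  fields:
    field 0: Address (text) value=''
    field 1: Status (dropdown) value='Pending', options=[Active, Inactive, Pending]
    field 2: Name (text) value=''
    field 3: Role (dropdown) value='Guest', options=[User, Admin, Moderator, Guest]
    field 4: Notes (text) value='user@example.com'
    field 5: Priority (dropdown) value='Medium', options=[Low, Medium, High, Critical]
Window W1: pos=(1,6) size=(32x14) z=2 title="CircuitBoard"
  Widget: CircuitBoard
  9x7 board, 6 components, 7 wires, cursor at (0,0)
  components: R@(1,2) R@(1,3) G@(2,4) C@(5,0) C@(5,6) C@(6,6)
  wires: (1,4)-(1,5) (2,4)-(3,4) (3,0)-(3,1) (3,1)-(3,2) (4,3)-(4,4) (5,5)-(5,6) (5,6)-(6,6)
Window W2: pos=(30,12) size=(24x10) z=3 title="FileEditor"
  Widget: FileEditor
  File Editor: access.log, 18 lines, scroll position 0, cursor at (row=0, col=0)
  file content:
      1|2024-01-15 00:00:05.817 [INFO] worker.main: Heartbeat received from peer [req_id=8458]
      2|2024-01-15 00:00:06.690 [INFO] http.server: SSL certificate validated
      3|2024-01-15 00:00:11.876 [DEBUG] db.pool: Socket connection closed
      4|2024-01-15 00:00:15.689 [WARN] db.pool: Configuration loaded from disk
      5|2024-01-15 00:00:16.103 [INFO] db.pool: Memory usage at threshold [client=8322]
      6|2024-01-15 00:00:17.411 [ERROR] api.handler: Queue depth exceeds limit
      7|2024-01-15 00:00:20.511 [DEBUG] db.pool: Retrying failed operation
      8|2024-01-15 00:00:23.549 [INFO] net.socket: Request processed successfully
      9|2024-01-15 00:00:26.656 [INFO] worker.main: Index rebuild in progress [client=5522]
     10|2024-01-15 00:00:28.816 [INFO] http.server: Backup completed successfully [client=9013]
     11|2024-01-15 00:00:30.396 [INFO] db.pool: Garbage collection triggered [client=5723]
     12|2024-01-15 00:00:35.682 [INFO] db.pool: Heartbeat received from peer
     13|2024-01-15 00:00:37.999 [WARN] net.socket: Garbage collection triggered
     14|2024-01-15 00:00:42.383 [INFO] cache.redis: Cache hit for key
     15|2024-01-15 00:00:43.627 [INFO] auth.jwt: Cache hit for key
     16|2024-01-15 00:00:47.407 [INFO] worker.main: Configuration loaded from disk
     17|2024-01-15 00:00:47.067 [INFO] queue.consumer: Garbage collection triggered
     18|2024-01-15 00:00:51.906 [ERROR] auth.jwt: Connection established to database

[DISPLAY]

                                  
                                  
                                  
                                  
━━━━━━━━━━━━━━━━━━━━━━━━━━━━━┓    
CircuitBoard                 ┃    
─────────────────────────────┨    
  0 1 2 3 4 5 6 7 8          ┃    
  [.]                        ┃    
                             ┃    
           R   R   · ─ ·   ┏━━━━━━
                           ┃ FileE
                   G       ┠──────
                   │       ┃█024-0
   · ─ · ─ ·       ·       ┃2024-0
                           ┃2024-0
               · ─ ·       ┃2024-0
━━━━━━━━━━━━━━━━━━━━━━━━━━━┃2024-0
        ┃  Role:       [Gue┃2024-0
        ┃  Notes:      [use┗━━━━━━
        ┃  Priority:   [Medium ▼]┃
        ┃                        ┃


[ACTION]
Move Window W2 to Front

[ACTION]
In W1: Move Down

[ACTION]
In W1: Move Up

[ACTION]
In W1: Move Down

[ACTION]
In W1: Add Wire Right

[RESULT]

                                  
                                  
                                  
                                  
━━━━━━━━━━━━━━━━━━━━━━━━━━━━━┓    
CircuitBoard                 ┃    
─────────────────────────────┨    
  0 1 2 3 4 5 6 7 8          ┃    
                             ┃    
                             ┃    
  [.]─ ·   R   R   · ─ ·   ┏━━━━━━
                           ┃ FileE
                   G       ┠──────
                   │       ┃█024-0
   · ─ · ─ ·       ·       ┃2024-0
                           ┃2024-0
               · ─ ·       ┃2024-0
━━━━━━━━━━━━━━━━━━━━━━━━━━━┃2024-0
        ┃  Role:       [Gue┃2024-0
        ┃  Notes:      [use┗━━━━━━
        ┃  Priority:   [Medium ▼]┃
        ┃                        ┃
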